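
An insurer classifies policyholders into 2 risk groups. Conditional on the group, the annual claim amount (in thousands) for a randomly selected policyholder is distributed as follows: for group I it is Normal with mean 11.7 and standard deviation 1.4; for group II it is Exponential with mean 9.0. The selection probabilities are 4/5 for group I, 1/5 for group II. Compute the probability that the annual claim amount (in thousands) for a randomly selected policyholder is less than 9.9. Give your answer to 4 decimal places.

0.2128

Conditional on each group, P(X < 9.9): I: 0.0992714; II: 0.667129.
By total probability, P(X < 9.9) = 0.8·0.0992714 + 0.2·0.667129 = 0.212843.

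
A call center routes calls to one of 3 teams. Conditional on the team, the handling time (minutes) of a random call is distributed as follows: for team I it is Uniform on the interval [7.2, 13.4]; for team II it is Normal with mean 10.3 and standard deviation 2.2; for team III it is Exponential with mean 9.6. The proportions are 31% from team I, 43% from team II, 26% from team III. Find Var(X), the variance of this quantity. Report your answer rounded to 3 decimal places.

27.130

Per component, I: μ=10.3, E[X²]=109.293; II: μ=10.3, E[X²]=110.93; III: μ=9.6, E[X²]=184.32.
E[X] = 0.31·10.3 + 0.43·10.3 + 0.26·9.6 = 10.118.
E[X²] = 0.31·109.293 + 0.43·110.93 + 0.26·184.32 = 129.504.
Var(X) = E[X²] − (E[X])² = 129.504 − 102.374 = 27.1301.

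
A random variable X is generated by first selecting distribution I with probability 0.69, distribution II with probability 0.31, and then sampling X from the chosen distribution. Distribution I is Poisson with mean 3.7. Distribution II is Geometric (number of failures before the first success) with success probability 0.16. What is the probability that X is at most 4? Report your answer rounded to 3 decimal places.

Conditional on each component, P(X ≤ 4): I: 0.687219; II: 0.581788.
By total probability, P(X ≤ 4) = 0.69·0.687219 + 0.31·0.581788 = 0.654536.

0.655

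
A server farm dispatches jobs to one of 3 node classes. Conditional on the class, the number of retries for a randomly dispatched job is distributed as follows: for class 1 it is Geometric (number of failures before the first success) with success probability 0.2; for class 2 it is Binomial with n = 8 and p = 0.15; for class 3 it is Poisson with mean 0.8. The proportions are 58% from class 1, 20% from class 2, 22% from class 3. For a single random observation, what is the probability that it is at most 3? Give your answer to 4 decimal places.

Conditional on each class, P(X ≤ 3): 1: 0.5904; 2: 0.978648; 3: 0.99092.
By total probability, P(X ≤ 3) = 0.58·0.5904 + 0.2·0.978648 + 0.22·0.99092 = 0.756164.

0.7562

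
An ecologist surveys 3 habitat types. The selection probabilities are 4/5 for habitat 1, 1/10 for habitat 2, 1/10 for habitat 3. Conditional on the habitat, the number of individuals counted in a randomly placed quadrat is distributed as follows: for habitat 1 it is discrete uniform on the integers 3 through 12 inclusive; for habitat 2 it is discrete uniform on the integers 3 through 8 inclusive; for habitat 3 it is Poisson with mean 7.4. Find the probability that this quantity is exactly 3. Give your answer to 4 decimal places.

Conditional on each habitat, P(X = 3): 1: 0.1; 2: 0.166667; 3: 0.0412824.
By total probability, P(X = 3) = 0.8·0.1 + 0.1·0.166667 + 0.1·0.0412824 = 0.100795.

0.1008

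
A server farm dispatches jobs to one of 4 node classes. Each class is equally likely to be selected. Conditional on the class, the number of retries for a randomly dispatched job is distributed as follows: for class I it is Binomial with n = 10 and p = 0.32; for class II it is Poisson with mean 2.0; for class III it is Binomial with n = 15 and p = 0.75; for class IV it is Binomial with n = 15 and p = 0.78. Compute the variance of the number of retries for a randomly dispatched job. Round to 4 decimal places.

Per component, I: μ=3.2, E[X²]=12.416; II: μ=2, E[X²]=6; III: μ=11.25, E[X²]=129.375; IV: μ=11.7, E[X²]=139.464.
E[X] = 0.25·3.2 + 0.25·2 + 0.25·11.25 + 0.25·11.7 = 7.0375.
E[X²] = 0.25·12.416 + 0.25·6 + 0.25·129.375 + 0.25·139.464 = 71.8138.
Var(X) = E[X²] − (E[X])² = 71.8138 − 49.5264 = 22.2873.

22.2873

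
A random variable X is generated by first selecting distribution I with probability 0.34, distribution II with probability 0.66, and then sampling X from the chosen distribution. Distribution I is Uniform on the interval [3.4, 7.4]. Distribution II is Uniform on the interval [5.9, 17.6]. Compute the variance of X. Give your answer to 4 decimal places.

17.0307

Per component, I: μ=5.4, E[X²]=30.4933; II: μ=11.75, E[X²]=149.47.
E[X] = 0.34·5.4 + 0.66·11.75 = 9.591.
E[X²] = 0.34·30.4933 + 0.66·149.47 = 109.018.
Var(X) = E[X²] − (E[X])² = 109.018 − 91.9873 = 17.0307.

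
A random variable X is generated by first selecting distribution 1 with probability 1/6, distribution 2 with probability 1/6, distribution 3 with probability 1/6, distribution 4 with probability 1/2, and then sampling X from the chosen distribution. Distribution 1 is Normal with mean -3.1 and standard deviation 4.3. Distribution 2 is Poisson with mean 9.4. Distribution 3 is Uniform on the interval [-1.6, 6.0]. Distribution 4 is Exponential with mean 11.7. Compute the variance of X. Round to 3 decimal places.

Per component, 1: μ=-3.1, E[X²]=28.1; 2: μ=9.4, E[X²]=97.76; 3: μ=2.2, E[X²]=9.65333; 4: μ=11.7, E[X²]=273.78.
E[X] = 0.166667·-3.1 + 0.166667·9.4 + 0.166667·2.2 + 0.5·11.7 = 7.26667.
E[X²] = 0.166667·28.1 + 0.166667·97.76 + 0.166667·9.65333 + 0.5·273.78 = 159.476.
Var(X) = E[X²] − (E[X])² = 159.476 − 52.8044 = 106.671.

106.671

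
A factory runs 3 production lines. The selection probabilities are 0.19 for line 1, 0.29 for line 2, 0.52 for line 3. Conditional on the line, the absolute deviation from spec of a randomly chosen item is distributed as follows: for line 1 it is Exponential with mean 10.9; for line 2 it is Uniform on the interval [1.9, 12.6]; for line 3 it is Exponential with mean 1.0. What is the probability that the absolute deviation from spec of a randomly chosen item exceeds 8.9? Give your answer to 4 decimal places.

0.1843

Conditional on each line, P(X > 8.9): 1: 0.44197; 2: 0.345794; 3: 0.000136389.
By total probability, P(X > 8.9) = 0.19·0.44197 + 0.29·0.345794 + 0.52·0.000136389 = 0.184326.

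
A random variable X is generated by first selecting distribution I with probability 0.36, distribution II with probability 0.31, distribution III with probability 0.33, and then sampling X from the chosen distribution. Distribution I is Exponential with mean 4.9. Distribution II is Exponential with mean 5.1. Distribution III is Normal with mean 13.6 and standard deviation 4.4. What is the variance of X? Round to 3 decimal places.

Per component, I: μ=4.9, E[X²]=48.02; II: μ=5.1, E[X²]=52.02; III: μ=13.6, E[X²]=204.32.
E[X] = 0.36·4.9 + 0.31·5.1 + 0.33·13.6 = 7.833.
E[X²] = 0.36·48.02 + 0.31·52.02 + 0.33·204.32 = 100.839.
Var(X) = E[X²] − (E[X])² = 100.839 − 61.3559 = 39.4831.

39.483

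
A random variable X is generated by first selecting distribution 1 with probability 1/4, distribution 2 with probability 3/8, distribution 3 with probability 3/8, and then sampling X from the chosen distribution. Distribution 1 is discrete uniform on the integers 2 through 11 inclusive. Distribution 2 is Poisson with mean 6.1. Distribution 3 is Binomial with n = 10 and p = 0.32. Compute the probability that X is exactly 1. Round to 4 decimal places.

0.0424

Conditional on each component, P(X = 1): 1: 0; 2: 0.0136815; 3: 0.0994787.
By total probability, P(X = 1) = 0.25·0 + 0.375·0.0136815 + 0.375·0.0994787 = 0.0424351.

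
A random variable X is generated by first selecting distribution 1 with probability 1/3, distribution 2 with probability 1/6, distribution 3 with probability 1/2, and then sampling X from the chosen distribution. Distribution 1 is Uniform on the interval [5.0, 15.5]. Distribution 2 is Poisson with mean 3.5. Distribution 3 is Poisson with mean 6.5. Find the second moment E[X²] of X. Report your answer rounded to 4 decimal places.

65.0833

For each component E[X²] = Var + (mean)², giving 1: 114.25; 2: 15.75; 3: 48.75.
Overall E[X²] = 0.333333·114.25 + 0.166667·15.75 + 0.5·48.75 = 65.0833.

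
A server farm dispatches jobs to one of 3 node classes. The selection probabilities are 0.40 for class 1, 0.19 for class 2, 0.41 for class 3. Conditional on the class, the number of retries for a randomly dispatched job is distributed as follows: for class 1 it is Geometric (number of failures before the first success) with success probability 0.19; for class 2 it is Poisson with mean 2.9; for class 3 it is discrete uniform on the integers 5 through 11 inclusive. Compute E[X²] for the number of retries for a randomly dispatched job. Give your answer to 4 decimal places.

For each component E[X²] = Var + (mean)², giving 1: 40.6122; 2: 11.31; 3: 68.
Overall E[X²] = 0.4·40.6122 + 0.19·11.31 + 0.41·68 = 46.2738.

46.2738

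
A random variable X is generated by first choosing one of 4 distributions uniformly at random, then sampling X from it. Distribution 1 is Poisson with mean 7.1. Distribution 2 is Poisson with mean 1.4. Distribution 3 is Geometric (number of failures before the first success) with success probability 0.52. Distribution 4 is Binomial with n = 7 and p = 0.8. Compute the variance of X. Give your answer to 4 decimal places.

Per component, 1: μ=7.1, E[X²]=57.51; 2: μ=1.4, E[X²]=3.36; 3: μ=0.923077, E[X²]=2.62722; 4: μ=5.6, E[X²]=32.48.
E[X] = 0.25·7.1 + 0.25·1.4 + 0.25·0.923077 + 0.25·5.6 = 3.75577.
E[X²] = 0.25·57.51 + 0.25·3.36 + 0.25·2.62722 + 0.25·32.48 = 23.9943.
Var(X) = E[X²] − (E[X])² = 23.9943 − 14.1058 = 9.8885.

9.8885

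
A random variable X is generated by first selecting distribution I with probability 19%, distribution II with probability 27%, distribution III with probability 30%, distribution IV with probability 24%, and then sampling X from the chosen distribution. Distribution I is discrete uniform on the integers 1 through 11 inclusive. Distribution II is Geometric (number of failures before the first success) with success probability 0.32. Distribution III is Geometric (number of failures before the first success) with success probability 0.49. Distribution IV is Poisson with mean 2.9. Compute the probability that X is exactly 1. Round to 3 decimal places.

0.189

Conditional on each component, P(X = 1): I: 0.0909091; II: 0.2176; III: 0.2499; IV: 0.159567.
By total probability, P(X = 1) = 0.19·0.0909091 + 0.27·0.2176 + 0.3·0.2499 + 0.24·0.159567 = 0.189291.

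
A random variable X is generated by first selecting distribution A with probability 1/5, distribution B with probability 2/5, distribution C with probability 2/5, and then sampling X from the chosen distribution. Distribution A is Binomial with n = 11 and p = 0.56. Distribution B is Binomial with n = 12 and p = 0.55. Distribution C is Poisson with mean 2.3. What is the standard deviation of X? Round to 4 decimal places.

Per component, A: μ=6.16, E[X²]=40.656; B: μ=6.6, E[X²]=46.53; C: μ=2.3, E[X²]=7.59.
E[X] = 0.2·6.16 + 0.4·6.6 + 0.4·2.3 = 4.792.
E[X²] = 0.2·40.656 + 0.4·46.53 + 0.4·7.59 = 29.7792.
Var(X) = E[X²] − (E[X])² = 29.7792 − 22.9633 = 6.81594.
SD(X) = √6.81594 = 2.61073.

2.6107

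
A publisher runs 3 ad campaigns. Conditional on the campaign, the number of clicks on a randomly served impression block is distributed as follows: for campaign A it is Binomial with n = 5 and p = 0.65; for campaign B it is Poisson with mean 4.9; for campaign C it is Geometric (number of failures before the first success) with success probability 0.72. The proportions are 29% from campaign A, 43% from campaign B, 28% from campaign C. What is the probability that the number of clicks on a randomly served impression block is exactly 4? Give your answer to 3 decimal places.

0.169

Conditional on each campaign, P(X = 4): A: 0.312386; B: 0.178867; C: 0.00442552.
By total probability, P(X = 4) = 0.29·0.312386 + 0.43·0.178867 + 0.28·0.00442552 = 0.168744.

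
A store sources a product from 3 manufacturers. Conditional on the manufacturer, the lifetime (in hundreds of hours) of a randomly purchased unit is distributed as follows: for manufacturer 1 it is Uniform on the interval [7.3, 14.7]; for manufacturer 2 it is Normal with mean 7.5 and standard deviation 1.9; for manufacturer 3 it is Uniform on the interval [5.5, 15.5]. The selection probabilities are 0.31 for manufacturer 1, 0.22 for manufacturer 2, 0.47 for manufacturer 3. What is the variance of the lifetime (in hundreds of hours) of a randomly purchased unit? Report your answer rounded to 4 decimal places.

Per component, 1: μ=11, E[X²]=125.563; 2: μ=7.5, E[X²]=59.86; 3: μ=10.5, E[X²]=118.583.
E[X] = 0.31·11 + 0.22·7.5 + 0.47·10.5 = 9.995.
E[X²] = 0.31·125.563 + 0.22·59.86 + 0.47·118.583 = 107.828.
Var(X) = E[X²] − (E[X])² = 107.828 − 99.9 = 7.92798.

7.9280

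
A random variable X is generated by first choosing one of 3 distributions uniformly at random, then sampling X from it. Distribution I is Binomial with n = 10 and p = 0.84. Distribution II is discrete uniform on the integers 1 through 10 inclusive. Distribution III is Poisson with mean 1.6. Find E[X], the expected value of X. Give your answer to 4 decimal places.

Component means — I: 8.4; II: 5.5; III: 1.6.
E[X] = 0.333333·8.4 + 0.333333·5.5 + 0.333333·1.6 = 5.16667.

5.1667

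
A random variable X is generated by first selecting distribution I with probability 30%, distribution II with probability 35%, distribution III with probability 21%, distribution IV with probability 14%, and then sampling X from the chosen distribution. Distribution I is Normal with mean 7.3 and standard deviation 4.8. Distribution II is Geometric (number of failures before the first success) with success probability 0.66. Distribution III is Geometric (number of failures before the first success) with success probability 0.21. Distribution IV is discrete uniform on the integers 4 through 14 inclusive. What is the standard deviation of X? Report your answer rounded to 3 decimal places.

Per component, I: μ=7.3, E[X²]=76.33; II: μ=0.515152, E[X²]=1.04591; III: μ=3.7619, E[X²]=32.0658; IV: μ=9, E[X²]=91.
E[X] = 0.3·7.3 + 0.35·0.515152 + 0.21·3.7619 + 0.14·9 = 4.4203.
E[X²] = 0.3·76.33 + 0.35·1.04591 + 0.21·32.0658 + 0.14·91 = 42.7389.
Var(X) = E[X²] − (E[X])² = 42.7389 − 19.5391 = 23.1998.
SD(X) = √23.1998 = 4.81662.

4.817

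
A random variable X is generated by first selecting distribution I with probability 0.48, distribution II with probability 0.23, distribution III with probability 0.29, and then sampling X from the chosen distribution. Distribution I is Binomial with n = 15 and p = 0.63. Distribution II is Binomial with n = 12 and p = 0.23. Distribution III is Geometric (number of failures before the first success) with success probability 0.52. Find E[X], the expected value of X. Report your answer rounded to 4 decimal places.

Component means — I: 9.45; II: 2.76; III: 0.923077.
E[X] = 0.48·9.45 + 0.23·2.76 + 0.29·0.923077 = 5.43849.

5.4385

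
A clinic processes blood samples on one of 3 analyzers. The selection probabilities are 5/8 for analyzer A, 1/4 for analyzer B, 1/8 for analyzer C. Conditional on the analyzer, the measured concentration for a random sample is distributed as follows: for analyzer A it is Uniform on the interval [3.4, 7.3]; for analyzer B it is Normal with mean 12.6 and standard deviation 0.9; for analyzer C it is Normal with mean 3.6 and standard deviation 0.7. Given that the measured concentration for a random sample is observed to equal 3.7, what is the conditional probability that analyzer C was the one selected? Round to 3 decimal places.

Likelihoods f(3.7 | ·): A: 0.25641; B: 2.58114e-22; C: 0.564132.
Posterior ∝ prior × likelihood. Numerator for C: 0.125·0.564132 = 0.0705165.
Normalizing constant: 0.625·0.25641 + 0.25·2.58114e-22 + 0.125·0.564132 = 0.230773.
P(C | observation) = 0.0705165 / 0.230773 = 0.305566.

0.306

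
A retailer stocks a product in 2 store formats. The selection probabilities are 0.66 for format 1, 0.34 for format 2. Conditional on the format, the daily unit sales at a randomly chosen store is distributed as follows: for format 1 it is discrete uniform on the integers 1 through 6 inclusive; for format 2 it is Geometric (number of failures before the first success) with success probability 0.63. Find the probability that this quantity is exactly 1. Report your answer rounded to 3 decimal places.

Conditional on each format, P(X = 1): 1: 0.166667; 2: 0.2331.
By total probability, P(X = 1) = 0.66·0.166667 + 0.34·0.2331 = 0.189254.

0.189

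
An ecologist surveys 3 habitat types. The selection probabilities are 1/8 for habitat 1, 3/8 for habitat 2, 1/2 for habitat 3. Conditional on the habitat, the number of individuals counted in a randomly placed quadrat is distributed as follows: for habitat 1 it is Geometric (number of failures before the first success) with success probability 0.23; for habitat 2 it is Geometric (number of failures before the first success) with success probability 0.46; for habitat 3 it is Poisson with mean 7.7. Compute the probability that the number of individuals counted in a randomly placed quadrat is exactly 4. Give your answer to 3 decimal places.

0.058

Conditional on each habitat, P(X = 4): 1: 0.080852; 2: 0.0391141; 3: 0.0663261.
By total probability, P(X = 4) = 0.125·0.080852 + 0.375·0.0391141 + 0.5·0.0663261 = 0.0579373.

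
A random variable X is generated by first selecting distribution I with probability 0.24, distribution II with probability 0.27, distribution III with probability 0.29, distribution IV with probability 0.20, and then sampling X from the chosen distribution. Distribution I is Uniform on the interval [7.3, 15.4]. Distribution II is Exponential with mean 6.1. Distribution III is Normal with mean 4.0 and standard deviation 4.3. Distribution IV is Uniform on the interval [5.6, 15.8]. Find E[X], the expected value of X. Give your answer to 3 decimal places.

Component means — I: 11.35; II: 6.1; III: 4; IV: 10.7.
E[X] = 0.24·11.35 + 0.27·6.1 + 0.29·4 + 0.2·10.7 = 7.671.

7.671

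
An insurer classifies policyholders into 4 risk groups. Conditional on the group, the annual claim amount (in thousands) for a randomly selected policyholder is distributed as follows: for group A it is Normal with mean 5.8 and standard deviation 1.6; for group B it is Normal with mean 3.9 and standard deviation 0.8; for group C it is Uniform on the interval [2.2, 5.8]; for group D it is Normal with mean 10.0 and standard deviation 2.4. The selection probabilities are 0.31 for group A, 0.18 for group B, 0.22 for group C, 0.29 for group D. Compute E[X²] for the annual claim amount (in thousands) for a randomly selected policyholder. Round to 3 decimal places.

48.503

For each component E[X²] = Var + (mean)², giving A: 36.2; B: 15.85; C: 17.08; D: 105.76.
Overall E[X²] = 0.31·36.2 + 0.18·15.85 + 0.22·17.08 + 0.29·105.76 = 48.503.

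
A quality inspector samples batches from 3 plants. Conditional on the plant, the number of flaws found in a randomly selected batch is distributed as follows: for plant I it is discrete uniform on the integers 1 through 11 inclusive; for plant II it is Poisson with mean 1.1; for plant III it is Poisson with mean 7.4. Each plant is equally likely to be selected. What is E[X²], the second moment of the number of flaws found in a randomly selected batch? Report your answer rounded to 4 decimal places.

36.8233

For each component E[X²] = Var + (mean)², giving I: 46; II: 2.31; III: 62.16.
Overall E[X²] = 0.333333·46 + 0.333333·2.31 + 0.333333·62.16 = 36.8233.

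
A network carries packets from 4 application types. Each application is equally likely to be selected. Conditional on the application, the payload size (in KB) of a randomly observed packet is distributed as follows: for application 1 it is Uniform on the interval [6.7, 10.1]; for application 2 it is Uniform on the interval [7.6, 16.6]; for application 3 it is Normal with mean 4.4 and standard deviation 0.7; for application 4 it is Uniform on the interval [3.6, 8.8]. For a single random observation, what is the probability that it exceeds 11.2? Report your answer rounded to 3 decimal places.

0.150

Conditional on each application, P(X > 11.2): 1: 0; 2: 0.6; 3: 0; 4: 0.
By total probability, P(X > 11.2) = 0.25·0 + 0.25·0.6 + 0.25·0 + 0.25·0 = 0.15.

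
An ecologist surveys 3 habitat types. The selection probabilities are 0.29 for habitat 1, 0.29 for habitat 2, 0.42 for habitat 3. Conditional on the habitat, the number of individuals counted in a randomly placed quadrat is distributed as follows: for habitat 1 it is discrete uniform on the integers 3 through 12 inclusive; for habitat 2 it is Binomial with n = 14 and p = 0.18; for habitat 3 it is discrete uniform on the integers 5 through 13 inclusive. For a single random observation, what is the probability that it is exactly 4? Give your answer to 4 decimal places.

Conditional on each habitat, P(X = 4): 1: 0.1; 2: 0.144432; 3: 0.
By total probability, P(X = 4) = 0.29·0.1 + 0.29·0.144432 + 0.42·0 = 0.0708852.

0.0709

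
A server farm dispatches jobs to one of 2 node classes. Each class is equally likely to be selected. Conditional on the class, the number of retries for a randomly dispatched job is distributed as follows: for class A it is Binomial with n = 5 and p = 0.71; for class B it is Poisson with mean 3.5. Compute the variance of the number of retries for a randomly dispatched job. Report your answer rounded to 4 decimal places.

Per component, A: μ=3.55, E[X²]=13.632; B: μ=3.5, E[X²]=15.75.
E[X] = 0.5·3.55 + 0.5·3.5 = 3.525.
E[X²] = 0.5·13.632 + 0.5·15.75 = 14.691.
Var(X) = E[X²] − (E[X])² = 14.691 − 12.4256 = 2.26537.

2.2654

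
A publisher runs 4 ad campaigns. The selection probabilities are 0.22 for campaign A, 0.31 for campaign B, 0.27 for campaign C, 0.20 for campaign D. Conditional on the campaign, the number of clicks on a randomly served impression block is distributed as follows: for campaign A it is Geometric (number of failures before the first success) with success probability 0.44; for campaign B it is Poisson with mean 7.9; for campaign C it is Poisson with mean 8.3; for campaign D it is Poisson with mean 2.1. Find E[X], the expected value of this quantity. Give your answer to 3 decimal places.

5.390

Component means — A: 1.27273; B: 7.9; C: 8.3; D: 2.1.
E[X] = 0.22·1.27273 + 0.31·7.9 + 0.27·8.3 + 0.2·2.1 = 5.39.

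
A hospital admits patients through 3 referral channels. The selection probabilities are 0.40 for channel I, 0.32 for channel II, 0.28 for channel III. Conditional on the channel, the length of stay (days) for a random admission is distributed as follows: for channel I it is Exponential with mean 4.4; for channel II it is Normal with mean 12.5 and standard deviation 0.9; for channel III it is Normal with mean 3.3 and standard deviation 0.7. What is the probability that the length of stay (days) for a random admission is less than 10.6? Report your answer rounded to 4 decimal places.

Conditional on each channel, P(X < 10.6): I: 0.910103; II: 0.0173814; III: 1.
By total probability, P(X < 10.6) = 0.4·0.910103 + 0.32·0.0173814 + 0.28·1 = 0.649603.

0.6496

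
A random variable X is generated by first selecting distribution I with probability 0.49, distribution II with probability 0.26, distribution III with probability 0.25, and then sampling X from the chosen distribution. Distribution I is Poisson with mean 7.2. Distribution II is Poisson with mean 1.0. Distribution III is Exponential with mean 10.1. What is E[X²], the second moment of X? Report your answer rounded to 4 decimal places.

For each component E[X²] = Var + (mean)², giving I: 59.04; II: 2; III: 204.02.
Overall E[X²] = 0.49·59.04 + 0.26·2 + 0.25·204.02 = 80.4546.

80.4546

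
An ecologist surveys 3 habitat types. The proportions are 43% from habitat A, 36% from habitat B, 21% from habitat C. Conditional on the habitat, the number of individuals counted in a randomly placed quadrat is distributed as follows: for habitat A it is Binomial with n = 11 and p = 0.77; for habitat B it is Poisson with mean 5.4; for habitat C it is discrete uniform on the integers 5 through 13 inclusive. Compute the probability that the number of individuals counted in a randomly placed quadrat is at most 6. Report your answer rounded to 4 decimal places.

0.3359

Conditional on each habitat, P(X ≤ 6): A: 0.0850907; B: 0.701671; C: 0.222222.
By total probability, P(X ≤ 6) = 0.43·0.0850907 + 0.36·0.701671 + 0.21·0.222222 = 0.335857.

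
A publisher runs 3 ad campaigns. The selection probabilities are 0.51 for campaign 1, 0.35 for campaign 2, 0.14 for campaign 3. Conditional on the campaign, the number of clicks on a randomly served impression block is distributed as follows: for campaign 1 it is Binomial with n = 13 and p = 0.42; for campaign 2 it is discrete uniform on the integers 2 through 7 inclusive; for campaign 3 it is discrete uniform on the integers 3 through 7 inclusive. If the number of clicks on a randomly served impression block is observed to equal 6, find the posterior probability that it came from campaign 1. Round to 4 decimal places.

0.5513

Likelihoods P(X=6 | ·): 1: 0.207974; 2: 0.166667; 3: 0.2.
Posterior ∝ prior × likelihood. Numerator for 1: 0.51·0.207974 = 0.106067.
Normalizing constant: 0.51·0.207974 + 0.35·0.166667 + 0.14·0.2 = 0.1924.
P(1 | observation) = 0.106067 / 0.1924 = 0.551282.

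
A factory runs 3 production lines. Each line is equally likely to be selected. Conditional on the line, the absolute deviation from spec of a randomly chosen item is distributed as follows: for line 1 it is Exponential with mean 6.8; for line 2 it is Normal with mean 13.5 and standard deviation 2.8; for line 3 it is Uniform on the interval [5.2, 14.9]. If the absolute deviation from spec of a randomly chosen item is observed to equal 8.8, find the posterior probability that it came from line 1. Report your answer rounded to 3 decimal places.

0.226

Likelihoods f(8.8 | ·): 1: 0.0403147; 2: 0.0348271; 3: 0.103093.
Posterior ∝ prior × likelihood. Numerator for 1: 0.333333·0.0403147 = 0.0134382.
Normalizing constant: 0.333333·0.0403147 + 0.333333·0.0348271 + 0.333333·0.103093 = 0.0594115.
P(1 | observation) = 0.0134382 / 0.0594115 = 0.226189.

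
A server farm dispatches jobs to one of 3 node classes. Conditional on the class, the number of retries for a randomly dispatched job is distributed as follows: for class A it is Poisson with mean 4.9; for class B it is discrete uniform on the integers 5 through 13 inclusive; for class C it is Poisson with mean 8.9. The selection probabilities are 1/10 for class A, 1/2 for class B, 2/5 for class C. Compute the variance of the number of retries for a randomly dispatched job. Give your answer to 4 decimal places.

Per component, A: μ=4.9, E[X²]=28.91; B: μ=9, E[X²]=87.6667; C: μ=8.9, E[X²]=88.11.
E[X] = 0.1·4.9 + 0.5·9 + 0.4·8.9 = 8.55.
E[X²] = 0.1·28.91 + 0.5·87.6667 + 0.4·88.11 = 81.9683.
Var(X) = E[X²] − (E[X])² = 81.9683 − 73.1025 = 8.86583.

8.8658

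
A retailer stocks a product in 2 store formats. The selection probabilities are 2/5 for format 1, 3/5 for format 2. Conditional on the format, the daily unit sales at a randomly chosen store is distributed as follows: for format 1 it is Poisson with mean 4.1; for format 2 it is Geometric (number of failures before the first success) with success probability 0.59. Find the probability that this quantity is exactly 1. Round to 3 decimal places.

0.172

Conditional on each format, P(X = 1): 1: 0.067948; 2: 0.2419.
By total probability, P(X = 1) = 0.4·0.067948 + 0.6·0.2419 = 0.172319.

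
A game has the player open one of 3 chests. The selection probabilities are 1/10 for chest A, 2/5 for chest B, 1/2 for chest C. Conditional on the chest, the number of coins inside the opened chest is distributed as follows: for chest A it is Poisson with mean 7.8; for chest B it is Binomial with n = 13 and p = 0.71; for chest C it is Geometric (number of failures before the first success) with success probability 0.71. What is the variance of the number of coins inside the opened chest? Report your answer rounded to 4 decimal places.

Per component, A: μ=7.8, E[X²]=68.64; B: μ=9.23, E[X²]=87.8696; C: μ=0.408451, E[X²]=0.742115.
E[X] = 0.1·7.8 + 0.4·9.23 + 0.5·0.408451 = 4.67623.
E[X²] = 0.1·68.64 + 0.4·87.8696 + 0.5·0.742115 = 42.3829.
Var(X) = E[X²] − (E[X])² = 42.3829 − 21.8671 = 20.5158.

20.5158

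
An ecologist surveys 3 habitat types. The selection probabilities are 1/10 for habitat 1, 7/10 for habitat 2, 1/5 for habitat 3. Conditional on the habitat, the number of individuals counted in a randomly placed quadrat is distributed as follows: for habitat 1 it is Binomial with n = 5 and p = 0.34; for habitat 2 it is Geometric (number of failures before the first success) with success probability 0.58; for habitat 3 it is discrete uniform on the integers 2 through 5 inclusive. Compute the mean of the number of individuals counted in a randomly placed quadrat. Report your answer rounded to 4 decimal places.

1.3769

Component means — 1: 1.7; 2: 0.724138; 3: 3.5.
E[X] = 0.1·1.7 + 0.7·0.724138 + 0.2·3.5 = 1.3769.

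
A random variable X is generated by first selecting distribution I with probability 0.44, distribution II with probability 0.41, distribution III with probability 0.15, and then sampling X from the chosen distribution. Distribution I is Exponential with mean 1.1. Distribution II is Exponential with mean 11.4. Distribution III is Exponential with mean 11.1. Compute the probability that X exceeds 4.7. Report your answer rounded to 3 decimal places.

Conditional on each component, P(X > 4.7): I: 0.0139437; II: 0.662138; III: 0.654801.
By total probability, P(X > 4.7) = 0.44·0.0139437 + 0.41·0.662138 + 0.15·0.654801 = 0.375832.

0.376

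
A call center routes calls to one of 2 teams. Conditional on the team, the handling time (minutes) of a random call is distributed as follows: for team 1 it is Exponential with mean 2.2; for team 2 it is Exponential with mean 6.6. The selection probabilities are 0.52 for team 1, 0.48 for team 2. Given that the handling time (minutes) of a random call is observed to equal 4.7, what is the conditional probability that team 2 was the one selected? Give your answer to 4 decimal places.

Likelihoods f(4.7 | ·): 1: 0.0536743; 2: 0.0743337.
Posterior ∝ prior × likelihood. Numerator for 2: 0.48·0.0743337 = 0.0356802.
Normalizing constant: 0.52·0.0536743 + 0.48·0.0743337 = 0.0635908.
P(2 | observation) = 0.0356802 / 0.0635908 = 0.56109.

0.5611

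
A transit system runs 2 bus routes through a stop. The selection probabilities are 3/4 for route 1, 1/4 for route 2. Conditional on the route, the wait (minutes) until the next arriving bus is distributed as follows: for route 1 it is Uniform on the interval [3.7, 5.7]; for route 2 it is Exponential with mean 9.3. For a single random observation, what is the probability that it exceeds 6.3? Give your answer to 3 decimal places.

Conditional on each route, P(X > 6.3): 1: 0; 2: 0.507926.
By total probability, P(X > 6.3) = 0.75·0 + 0.25·0.507926 = 0.126982.

0.127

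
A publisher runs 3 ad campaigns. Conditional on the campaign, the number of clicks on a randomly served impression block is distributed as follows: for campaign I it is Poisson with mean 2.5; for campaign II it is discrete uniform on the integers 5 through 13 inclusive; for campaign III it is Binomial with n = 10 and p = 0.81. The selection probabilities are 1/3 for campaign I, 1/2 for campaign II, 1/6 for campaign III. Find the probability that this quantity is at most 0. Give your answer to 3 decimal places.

0.027

Conditional on each campaign, P(X ≤ 0): I: 0.082085; II: 0; III: 6.13107e-08.
By total probability, P(X ≤ 0) = 0.333333·0.082085 + 0.5·0 + 0.166667·6.13107e-08 = 0.0273617.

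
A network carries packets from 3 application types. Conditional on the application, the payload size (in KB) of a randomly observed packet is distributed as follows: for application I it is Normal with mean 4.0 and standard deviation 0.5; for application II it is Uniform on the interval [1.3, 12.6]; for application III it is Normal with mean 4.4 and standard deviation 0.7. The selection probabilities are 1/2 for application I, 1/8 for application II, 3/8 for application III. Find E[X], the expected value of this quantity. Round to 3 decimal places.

Component means — I: 4; II: 6.95; III: 4.4.
E[X] = 0.5·4 + 0.125·6.95 + 0.375·4.4 = 4.51875.

4.519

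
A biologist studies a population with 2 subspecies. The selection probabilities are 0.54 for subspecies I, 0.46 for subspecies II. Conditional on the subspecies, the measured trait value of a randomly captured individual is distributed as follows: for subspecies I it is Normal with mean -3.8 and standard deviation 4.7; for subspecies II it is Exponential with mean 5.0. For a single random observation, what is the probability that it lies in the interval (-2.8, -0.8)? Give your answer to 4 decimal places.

0.0832

Conditional on each subspecies, P(-2.8 < X < -0.8): I: 0.154115; II: 0.
By total probability, P(-2.8 < X < -0.8) = 0.54·0.154115 + 0.46·0 = 0.083222.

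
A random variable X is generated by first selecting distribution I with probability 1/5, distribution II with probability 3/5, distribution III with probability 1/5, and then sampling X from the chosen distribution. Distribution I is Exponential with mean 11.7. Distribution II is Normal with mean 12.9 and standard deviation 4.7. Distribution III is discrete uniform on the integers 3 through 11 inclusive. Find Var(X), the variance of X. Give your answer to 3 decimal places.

47.199

Per component, I: μ=11.7, E[X²]=273.78; II: μ=12.9, E[X²]=188.5; III: μ=7, E[X²]=55.6667.
E[X] = 0.2·11.7 + 0.6·12.9 + 0.2·7 = 11.48.
E[X²] = 0.2·273.78 + 0.6·188.5 + 0.2·55.6667 = 178.989.
Var(X) = E[X²] − (E[X])² = 178.989 − 131.79 = 47.1989.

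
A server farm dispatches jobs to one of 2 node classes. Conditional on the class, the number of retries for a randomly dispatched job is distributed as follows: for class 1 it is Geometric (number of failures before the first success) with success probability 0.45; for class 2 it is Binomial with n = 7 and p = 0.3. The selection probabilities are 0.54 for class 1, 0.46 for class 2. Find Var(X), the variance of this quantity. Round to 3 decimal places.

Per component, 1: μ=1.22222, E[X²]=4.20988; 2: μ=2.1, E[X²]=5.88.
E[X] = 0.54·1.22222 + 0.46·2.1 = 1.626.
E[X²] = 0.54·4.20988 + 0.46·5.88 = 4.97813.
Var(X) = E[X²] − (E[X])² = 4.97813 − 2.64388 = 2.33426.

2.334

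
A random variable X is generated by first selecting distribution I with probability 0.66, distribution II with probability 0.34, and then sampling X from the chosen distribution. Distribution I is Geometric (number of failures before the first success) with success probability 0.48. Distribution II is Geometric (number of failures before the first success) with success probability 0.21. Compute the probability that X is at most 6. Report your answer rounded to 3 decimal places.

Conditional on each component, P(X ≤ 6): I: 0.989719; II: 0.807961.
By total probability, P(X ≤ 6) = 0.66·0.989719 + 0.34·0.807961 = 0.927921.

0.928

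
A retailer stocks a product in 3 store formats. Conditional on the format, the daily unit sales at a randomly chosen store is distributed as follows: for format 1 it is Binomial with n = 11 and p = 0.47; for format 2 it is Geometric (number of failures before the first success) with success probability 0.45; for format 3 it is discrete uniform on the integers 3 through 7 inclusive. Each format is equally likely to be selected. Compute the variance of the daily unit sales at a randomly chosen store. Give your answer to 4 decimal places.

Per component, 1: μ=5.17, E[X²]=29.469; 2: μ=1.22222, E[X²]=4.20988; 3: μ=5, E[X²]=27.
E[X] = 0.333333·5.17 + 0.333333·1.22222 + 0.333333·5 = 3.79741.
E[X²] = 0.333333·29.469 + 0.333333·4.20988 + 0.333333·27 = 20.2263.
Var(X) = E[X²] − (E[X])² = 20.2263 − 14.4203 = 5.80599.

5.8060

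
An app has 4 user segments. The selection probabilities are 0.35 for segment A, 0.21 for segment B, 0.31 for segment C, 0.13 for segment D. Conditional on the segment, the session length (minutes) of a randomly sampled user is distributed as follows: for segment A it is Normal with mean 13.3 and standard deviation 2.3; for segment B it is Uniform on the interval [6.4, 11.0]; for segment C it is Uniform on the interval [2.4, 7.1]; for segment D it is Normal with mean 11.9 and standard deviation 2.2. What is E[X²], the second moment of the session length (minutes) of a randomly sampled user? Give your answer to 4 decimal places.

106.6317

For each component E[X²] = Var + (mean)², giving A: 182.18; B: 77.4533; C: 24.4033; D: 146.45.
Overall E[X²] = 0.35·182.18 + 0.21·77.4533 + 0.31·24.4033 + 0.13·146.45 = 106.632.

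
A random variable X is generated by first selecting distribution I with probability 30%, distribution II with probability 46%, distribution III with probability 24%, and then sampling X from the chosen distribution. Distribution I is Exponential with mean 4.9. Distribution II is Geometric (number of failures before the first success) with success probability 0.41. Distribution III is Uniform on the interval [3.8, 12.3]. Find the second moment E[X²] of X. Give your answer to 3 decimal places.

For each component E[X²] = Var + (mean)², giving I: 48.02; II: 5.58061; III: 70.8233.
Overall E[X²] = 0.3·48.02 + 0.46·5.58061 + 0.24·70.8233 = 33.9707.

33.971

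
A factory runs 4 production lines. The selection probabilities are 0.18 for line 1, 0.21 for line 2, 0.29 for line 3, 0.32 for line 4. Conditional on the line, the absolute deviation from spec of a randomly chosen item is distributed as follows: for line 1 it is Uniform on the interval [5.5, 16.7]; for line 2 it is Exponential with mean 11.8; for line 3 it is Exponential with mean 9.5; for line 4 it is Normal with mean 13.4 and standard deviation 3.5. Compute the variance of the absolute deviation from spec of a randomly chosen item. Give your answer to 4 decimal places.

63.5770

Per component, 1: μ=11.1, E[X²]=133.663; 2: μ=11.8, E[X²]=278.48; 3: μ=9.5, E[X²]=180.5; 4: μ=13.4, E[X²]=191.81.
E[X] = 0.18·11.1 + 0.21·11.8 + 0.29·9.5 + 0.32·13.4 = 11.519.
E[X²] = 0.18·133.663 + 0.21·278.48 + 0.29·180.5 + 0.32·191.81 = 196.264.
Var(X) = E[X²] − (E[X])² = 196.264 − 132.687 = 63.577.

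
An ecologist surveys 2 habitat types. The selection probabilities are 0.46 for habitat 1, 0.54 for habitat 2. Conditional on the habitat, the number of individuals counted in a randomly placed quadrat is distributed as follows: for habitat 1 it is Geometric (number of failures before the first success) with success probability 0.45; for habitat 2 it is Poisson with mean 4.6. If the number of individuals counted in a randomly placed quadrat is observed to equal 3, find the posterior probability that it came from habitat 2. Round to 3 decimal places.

0.719

Likelihoods P(X=3 | ·): 1: 0.0748688; 2: 0.163068.
Posterior ∝ prior × likelihood. Numerator for 2: 0.54·0.163068 = 0.0880565.
Normalizing constant: 0.46·0.0748688 + 0.54·0.163068 = 0.122496.
P(2 | observation) = 0.0880565 / 0.122496 = 0.718851.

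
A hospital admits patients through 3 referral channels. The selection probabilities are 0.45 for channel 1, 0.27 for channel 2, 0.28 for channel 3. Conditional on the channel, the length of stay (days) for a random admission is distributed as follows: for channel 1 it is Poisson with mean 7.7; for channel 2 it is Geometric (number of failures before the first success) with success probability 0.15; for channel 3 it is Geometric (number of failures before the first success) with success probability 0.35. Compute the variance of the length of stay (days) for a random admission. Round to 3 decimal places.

Per component, 1: μ=7.7, E[X²]=66.99; 2: μ=5.66667, E[X²]=69.8889; 3: μ=1.85714, E[X²]=8.7551.
E[X] = 0.45·7.7 + 0.27·5.66667 + 0.28·1.85714 = 5.515.
E[X²] = 0.45·66.99 + 0.27·69.8889 + 0.28·8.7551 = 51.4669.
Var(X) = E[X²] − (E[X])² = 51.4669 − 30.4152 = 21.0517.

21.052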